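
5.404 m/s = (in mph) 12.09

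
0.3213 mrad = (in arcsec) 66.27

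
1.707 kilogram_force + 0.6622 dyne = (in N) 16.74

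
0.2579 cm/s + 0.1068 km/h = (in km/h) 0.1161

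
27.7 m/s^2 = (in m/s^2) 27.7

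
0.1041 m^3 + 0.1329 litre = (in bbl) 0.6556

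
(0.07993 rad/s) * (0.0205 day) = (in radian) 141.6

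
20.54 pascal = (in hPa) 0.2054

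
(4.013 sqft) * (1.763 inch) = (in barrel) 0.105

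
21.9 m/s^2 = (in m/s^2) 21.9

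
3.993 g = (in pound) 0.008803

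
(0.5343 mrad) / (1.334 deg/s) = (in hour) 6.375e-06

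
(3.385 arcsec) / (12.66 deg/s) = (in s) 7.427e-05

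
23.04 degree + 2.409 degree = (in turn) 0.07069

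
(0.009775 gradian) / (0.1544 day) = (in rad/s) 1.151e-08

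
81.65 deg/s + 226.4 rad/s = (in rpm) 2176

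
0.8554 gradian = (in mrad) 13.44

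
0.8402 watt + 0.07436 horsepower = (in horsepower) 0.07549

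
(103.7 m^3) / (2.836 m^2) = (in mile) 0.02272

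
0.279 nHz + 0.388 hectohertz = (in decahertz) 3.88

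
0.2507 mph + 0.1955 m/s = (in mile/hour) 0.688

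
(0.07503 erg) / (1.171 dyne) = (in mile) 3.981e-07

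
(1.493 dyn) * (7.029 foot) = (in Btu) 3.032e-08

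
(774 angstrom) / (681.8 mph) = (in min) 4.232e-12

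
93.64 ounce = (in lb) 5.853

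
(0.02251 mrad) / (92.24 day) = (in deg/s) 1.618e-10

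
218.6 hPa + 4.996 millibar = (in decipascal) 2.236e+05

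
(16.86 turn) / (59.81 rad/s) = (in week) 2.929e-06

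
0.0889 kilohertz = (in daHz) 8.89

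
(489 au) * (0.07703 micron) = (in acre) 1392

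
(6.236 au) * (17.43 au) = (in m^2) 2.433e+24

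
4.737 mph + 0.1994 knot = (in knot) 4.316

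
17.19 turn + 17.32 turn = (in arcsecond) 4.472e+07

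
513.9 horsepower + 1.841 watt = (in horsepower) 513.9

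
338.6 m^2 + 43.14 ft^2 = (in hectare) 0.03426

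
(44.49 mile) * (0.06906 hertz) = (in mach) 14.52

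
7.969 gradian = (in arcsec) 2.582e+04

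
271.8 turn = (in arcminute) 5.871e+06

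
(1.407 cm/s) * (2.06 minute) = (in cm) 173.9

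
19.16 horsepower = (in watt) 1.429e+04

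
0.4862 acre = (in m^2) 1968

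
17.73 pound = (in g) 8042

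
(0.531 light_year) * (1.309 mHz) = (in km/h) 2.367e+13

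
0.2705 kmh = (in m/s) 0.07514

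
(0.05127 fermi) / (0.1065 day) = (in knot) 1.083e-20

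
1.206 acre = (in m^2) 4881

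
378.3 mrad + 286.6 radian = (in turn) 45.67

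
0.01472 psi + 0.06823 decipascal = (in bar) 0.001015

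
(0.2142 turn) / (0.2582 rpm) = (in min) 0.8296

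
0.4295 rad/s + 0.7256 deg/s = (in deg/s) 25.33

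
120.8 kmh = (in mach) 0.09855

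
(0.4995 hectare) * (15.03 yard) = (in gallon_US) 1.814e+07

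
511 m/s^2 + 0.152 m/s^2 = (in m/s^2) 511.2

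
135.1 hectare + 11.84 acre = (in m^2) 1.399e+06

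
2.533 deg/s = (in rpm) 0.4222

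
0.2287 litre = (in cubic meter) 0.0002287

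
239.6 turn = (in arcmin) 5.175e+06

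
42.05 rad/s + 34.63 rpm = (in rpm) 436.2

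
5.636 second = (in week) 9.319e-06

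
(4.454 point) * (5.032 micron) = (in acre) 1.954e-12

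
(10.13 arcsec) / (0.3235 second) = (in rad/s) 0.0001518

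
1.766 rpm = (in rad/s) 0.1849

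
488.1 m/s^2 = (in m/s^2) 488.1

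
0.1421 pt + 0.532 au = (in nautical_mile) 4.297e+07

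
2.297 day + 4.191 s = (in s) 1.985e+05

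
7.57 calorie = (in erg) 3.167e+08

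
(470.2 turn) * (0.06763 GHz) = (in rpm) 1.908e+12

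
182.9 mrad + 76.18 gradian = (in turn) 0.2196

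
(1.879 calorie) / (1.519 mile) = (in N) 0.003216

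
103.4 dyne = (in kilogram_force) 0.0001054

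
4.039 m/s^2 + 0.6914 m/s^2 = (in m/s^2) 4.73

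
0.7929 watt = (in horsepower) 0.001063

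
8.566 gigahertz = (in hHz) 8.566e+07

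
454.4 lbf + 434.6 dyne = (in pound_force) 454.4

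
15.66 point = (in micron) 5524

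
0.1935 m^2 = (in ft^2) 2.083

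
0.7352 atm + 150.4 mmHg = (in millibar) 945.5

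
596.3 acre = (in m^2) 2.413e+06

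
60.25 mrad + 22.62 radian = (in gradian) 1444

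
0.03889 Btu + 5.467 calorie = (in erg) 6.391e+08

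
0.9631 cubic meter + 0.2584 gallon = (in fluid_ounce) 3.26e+04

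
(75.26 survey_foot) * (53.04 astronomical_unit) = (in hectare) 1.82e+10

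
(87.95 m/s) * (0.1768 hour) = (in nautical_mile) 30.23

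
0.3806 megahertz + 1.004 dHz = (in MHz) 0.3806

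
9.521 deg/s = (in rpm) 1.587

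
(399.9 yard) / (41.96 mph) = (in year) 6.182e-07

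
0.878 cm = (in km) 8.78e-06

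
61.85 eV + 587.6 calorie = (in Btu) 2.33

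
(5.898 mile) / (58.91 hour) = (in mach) 0.0001314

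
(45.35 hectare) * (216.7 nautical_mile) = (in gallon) 4.808e+13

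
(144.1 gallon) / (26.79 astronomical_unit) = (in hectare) 1.361e-17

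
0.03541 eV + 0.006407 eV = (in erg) 6.7e-14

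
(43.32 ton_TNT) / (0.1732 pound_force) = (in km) 2.353e+08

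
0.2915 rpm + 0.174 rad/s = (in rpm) 1.953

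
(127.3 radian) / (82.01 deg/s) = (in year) 2.82e-06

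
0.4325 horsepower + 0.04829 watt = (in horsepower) 0.4326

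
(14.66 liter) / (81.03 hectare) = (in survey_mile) 1.124e-11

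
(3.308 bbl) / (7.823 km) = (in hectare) 6.723e-09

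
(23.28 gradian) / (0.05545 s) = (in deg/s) 377.9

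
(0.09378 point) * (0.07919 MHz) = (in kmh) 9.432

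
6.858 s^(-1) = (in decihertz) 68.58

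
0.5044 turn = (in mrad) 3169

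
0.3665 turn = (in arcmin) 7916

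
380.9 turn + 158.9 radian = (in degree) 1.462e+05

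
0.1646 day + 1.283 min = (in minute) 238.3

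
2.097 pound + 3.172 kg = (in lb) 9.09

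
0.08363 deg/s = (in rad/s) 0.00146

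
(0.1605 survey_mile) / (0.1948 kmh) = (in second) 4774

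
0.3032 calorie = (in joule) 1.269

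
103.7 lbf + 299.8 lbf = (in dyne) 1.795e+08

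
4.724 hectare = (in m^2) 4.724e+04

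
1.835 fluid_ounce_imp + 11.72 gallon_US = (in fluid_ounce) 1502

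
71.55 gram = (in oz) 2.524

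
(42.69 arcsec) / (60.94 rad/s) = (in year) 1.077e-13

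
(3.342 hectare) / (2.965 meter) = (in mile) 7.004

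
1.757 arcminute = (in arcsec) 105.4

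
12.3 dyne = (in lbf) 2.765e-05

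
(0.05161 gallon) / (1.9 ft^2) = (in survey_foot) 0.003631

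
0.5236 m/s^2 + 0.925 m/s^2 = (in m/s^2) 1.449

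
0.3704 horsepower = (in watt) 276.2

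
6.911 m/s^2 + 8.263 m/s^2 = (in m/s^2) 15.17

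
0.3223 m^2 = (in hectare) 3.223e-05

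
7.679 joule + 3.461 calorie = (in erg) 2.216e+08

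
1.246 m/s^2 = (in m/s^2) 1.246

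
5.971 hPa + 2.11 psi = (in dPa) 1.515e+05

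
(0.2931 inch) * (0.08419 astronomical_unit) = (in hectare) 9376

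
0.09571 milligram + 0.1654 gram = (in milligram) 165.5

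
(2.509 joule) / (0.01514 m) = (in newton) 165.7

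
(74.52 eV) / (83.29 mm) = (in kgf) 1.462e-17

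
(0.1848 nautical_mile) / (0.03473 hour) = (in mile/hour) 6.123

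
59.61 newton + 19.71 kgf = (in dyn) 2.529e+07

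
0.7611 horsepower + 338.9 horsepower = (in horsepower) 339.7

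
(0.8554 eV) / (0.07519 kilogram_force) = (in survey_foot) 6.098e-19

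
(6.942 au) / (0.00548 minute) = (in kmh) 1.137e+13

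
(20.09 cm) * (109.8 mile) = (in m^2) 3.55e+04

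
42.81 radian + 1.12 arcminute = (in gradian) 2725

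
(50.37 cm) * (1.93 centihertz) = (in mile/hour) 0.02175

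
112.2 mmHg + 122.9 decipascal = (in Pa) 1.497e+04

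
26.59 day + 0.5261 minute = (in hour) 638.2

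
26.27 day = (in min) 3.783e+04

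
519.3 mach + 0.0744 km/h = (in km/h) 6.366e+05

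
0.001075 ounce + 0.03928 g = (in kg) 6.976e-05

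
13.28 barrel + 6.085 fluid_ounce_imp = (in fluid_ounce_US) 7.14e+04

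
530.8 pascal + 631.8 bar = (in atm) 623.5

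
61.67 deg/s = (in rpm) 10.28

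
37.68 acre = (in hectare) 15.25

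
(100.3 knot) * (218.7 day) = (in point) 2.764e+12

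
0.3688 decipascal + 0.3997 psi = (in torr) 20.67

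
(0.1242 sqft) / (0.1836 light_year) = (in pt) 1.883e-14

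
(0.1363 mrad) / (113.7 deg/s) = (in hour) 1.908e-08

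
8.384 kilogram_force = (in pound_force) 18.48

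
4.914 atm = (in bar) 4.979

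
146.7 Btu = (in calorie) 3.699e+04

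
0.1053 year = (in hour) 922.4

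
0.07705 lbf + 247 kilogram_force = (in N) 2423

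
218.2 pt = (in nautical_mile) 4.156e-05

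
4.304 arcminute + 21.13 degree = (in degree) 21.2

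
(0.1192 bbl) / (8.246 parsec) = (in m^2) 7.448e-20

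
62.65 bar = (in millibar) 6.265e+04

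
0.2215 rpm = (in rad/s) 0.0232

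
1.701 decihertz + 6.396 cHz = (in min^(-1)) 14.04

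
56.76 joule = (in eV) 3.543e+20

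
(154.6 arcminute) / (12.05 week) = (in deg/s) 3.536e-07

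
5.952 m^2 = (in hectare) 0.0005952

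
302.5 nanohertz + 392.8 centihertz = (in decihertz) 39.28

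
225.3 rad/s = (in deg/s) 1.291e+04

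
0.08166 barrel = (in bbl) 0.08166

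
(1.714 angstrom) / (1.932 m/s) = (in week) 1.467e-16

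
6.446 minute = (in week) 0.0006395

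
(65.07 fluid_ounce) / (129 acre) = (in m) 3.686e-09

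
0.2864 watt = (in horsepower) 0.0003841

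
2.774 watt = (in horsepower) 0.00372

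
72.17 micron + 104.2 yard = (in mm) 9.528e+04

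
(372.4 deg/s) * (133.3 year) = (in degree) 1.565e+12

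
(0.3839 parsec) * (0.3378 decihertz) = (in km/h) 1.441e+15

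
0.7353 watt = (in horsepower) 0.0009861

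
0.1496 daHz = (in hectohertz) 0.01496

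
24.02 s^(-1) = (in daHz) 2.402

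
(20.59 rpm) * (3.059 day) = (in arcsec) 1.175e+11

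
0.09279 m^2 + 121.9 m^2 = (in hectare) 0.0122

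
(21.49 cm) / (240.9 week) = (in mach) 4.332e-12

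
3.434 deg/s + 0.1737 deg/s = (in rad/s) 0.06297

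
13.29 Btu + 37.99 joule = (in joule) 1.406e+04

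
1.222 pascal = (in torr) 0.009166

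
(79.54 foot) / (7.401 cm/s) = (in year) 1.039e-05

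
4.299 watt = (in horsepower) 0.005765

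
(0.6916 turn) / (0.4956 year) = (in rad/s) 2.78e-07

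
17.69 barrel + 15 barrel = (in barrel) 32.69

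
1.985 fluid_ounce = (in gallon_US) 0.01551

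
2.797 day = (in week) 0.3996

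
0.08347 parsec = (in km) 2.576e+12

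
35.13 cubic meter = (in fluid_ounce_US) 1.188e+06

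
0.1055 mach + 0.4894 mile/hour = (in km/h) 130.1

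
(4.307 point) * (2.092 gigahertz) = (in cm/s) 3.179e+08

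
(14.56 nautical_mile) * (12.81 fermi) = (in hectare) 3.454e-14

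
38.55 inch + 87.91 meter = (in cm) 8889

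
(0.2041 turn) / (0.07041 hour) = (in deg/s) 0.2899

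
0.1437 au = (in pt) 6.094e+13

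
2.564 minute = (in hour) 0.04273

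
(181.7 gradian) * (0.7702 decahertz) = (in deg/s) 1260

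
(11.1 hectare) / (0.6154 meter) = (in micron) 1.804e+11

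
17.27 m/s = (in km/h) 62.17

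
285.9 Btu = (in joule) 3.016e+05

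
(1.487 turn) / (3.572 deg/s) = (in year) 4.752e-06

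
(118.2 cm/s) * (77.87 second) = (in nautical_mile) 0.0497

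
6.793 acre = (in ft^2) 2.959e+05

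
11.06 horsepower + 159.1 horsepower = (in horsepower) 170.2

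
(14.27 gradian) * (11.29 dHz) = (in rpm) 2.417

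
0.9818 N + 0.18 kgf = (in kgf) 0.2801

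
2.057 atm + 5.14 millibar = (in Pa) 2.089e+05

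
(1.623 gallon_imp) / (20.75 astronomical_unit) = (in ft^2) 2.558e-14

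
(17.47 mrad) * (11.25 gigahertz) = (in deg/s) 1.126e+10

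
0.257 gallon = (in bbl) 0.006119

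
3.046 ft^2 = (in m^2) 0.283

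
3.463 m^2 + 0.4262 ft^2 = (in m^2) 3.503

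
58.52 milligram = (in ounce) 0.002064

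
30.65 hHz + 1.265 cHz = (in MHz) 0.003065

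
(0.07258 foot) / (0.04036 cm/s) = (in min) 0.9135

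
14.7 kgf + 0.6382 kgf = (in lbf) 33.81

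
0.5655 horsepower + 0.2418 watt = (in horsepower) 0.5658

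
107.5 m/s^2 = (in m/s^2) 107.5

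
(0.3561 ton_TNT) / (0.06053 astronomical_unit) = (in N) 0.1645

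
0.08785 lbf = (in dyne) 3.908e+04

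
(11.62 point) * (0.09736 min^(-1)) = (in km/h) 2.395e-05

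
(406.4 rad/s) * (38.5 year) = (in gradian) 3.141e+13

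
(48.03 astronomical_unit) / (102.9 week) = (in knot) 2.244e+05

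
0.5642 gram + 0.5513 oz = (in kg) 0.01619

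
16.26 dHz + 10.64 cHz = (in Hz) 1.732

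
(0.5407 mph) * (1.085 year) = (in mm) 8.271e+09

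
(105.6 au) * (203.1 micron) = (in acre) 7.928e+05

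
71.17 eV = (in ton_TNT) 2.725e-27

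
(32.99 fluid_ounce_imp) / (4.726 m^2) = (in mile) 1.232e-07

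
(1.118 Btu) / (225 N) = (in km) 0.005242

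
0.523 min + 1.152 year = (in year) 1.152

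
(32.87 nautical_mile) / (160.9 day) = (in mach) 1.286e-05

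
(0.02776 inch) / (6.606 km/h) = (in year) 1.218e-11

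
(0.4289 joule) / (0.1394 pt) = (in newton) 8722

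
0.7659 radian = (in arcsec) 1.58e+05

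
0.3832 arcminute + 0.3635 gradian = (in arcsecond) 1201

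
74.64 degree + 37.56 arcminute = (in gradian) 83.63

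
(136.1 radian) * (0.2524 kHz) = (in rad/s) 3.435e+04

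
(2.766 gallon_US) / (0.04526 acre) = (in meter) 5.717e-05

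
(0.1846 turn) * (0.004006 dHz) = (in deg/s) 0.02662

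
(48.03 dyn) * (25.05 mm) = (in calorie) 2.876e-06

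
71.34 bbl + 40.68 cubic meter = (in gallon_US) 1.374e+04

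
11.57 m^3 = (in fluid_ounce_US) 3.912e+05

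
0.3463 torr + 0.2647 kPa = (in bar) 0.003109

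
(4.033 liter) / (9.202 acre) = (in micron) 0.1083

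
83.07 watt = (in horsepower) 0.1114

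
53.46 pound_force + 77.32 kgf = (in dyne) 9.961e+07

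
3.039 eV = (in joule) 4.869e-19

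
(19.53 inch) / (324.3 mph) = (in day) 3.96e-08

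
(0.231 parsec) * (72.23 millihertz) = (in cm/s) 5.148e+16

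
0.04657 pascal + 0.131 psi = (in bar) 0.009033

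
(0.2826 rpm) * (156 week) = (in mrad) 2.792e+09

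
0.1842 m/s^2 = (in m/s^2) 0.1842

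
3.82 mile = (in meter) 6148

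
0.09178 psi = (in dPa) 6328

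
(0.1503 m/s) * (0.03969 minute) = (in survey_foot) 1.174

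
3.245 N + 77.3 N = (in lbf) 18.11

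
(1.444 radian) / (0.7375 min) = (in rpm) 0.3116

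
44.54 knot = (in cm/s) 2291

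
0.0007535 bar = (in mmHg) 0.5652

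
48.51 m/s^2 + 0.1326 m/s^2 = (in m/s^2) 48.64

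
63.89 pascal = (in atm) 0.0006305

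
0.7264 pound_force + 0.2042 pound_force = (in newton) 4.14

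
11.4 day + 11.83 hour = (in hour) 285.4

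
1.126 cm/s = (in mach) 3.307e-05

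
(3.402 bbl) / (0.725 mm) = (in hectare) 0.0746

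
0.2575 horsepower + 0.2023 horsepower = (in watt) 342.9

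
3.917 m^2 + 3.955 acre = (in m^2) 1.601e+04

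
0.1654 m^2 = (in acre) 4.087e-05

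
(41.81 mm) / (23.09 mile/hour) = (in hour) 1.125e-06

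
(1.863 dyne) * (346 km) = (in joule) 6.446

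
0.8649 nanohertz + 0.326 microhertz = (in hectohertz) 3.269e-09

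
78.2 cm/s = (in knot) 1.52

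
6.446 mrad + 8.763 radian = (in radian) 8.769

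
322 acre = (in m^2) 1.303e+06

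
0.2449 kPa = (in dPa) 2449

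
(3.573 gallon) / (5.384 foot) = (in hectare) 8.242e-07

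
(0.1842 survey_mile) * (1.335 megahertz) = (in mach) 1.162e+06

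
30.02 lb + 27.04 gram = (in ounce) 481.3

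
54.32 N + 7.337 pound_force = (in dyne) 8.696e+06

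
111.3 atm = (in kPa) 1.128e+04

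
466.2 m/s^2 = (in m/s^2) 466.2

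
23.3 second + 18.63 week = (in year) 0.3573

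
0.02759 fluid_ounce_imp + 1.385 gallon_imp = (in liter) 6.297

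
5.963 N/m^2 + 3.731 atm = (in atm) 3.731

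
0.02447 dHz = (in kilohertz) 2.447e-06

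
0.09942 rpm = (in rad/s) 0.01041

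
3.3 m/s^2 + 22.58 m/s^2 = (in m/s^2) 25.88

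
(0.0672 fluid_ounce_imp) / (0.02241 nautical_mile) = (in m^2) 4.6e-08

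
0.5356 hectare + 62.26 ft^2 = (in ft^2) 5.771e+04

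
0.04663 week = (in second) 2.82e+04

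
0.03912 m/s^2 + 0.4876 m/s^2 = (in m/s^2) 0.5267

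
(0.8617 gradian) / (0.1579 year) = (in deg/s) 1.557e-07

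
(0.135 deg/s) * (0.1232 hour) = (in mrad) 1045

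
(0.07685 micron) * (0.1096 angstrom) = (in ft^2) 9.066e-18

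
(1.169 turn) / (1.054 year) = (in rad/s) 2.21e-07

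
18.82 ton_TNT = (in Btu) 7.463e+07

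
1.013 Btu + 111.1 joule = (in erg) 1.18e+10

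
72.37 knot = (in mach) 0.1093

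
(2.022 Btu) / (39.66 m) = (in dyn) 5.379e+06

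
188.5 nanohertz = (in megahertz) 1.885e-13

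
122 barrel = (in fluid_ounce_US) 6.559e+05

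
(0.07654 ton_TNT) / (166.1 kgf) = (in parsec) 6.371e-12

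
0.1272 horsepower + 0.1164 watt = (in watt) 94.97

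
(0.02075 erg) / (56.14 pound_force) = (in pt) 2.355e-08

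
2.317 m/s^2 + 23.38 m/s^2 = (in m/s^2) 25.7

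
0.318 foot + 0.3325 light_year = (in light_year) 0.3325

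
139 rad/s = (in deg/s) 7964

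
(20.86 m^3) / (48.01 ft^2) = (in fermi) 4.677e+15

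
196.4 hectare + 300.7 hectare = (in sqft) 5.351e+07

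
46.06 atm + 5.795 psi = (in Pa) 4.707e+06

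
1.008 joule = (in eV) 6.291e+18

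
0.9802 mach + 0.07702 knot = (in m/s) 333.8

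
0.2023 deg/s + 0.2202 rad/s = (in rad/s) 0.2237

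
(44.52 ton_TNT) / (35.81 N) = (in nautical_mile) 2.809e+06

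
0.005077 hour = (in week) 3.022e-05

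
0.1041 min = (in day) 7.229e-05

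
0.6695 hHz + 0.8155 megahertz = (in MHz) 0.8156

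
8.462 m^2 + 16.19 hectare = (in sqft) 1.743e+06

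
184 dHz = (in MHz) 1.84e-05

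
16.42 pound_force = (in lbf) 16.42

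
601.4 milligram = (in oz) 0.02121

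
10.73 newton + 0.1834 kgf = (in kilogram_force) 1.278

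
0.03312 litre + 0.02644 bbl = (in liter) 4.237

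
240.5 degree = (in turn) 0.6681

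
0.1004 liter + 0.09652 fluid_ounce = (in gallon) 0.02728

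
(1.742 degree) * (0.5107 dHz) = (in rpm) 0.01483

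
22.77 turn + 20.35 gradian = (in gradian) 9128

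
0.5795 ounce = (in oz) 0.5795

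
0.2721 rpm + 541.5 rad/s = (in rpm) 5171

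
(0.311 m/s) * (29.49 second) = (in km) 0.009171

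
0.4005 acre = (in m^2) 1621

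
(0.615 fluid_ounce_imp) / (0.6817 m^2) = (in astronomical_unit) 1.713e-16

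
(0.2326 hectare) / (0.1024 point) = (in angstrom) 6.439e+17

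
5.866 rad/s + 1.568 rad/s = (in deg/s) 425.9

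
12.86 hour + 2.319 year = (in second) 7.318e+07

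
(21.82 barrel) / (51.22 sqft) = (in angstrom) 7.29e+09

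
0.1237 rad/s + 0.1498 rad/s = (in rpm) 2.612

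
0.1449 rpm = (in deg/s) 0.8694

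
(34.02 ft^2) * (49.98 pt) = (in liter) 55.73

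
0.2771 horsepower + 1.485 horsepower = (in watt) 1314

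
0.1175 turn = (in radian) 0.7383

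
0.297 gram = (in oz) 0.01048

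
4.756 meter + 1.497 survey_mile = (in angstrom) 2.414e+13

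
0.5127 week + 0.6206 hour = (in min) 5205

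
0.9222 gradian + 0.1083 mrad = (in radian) 0.01459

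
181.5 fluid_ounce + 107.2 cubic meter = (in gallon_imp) 2.358e+04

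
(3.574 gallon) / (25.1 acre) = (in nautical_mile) 7.192e-11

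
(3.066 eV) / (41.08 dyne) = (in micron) 1.196e-09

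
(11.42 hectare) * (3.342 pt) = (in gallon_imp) 2.962e+04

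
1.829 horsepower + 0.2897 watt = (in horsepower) 1.829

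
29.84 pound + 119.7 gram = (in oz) 481.7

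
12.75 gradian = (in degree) 11.47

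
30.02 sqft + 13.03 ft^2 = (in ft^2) 43.05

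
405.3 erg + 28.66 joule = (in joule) 28.66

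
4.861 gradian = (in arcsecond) 1.575e+04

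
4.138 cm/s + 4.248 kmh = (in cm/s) 122.1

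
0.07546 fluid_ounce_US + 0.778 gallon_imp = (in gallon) 0.9349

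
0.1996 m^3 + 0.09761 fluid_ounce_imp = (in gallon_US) 52.73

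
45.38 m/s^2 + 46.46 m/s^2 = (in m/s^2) 91.84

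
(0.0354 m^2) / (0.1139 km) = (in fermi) 3.108e+11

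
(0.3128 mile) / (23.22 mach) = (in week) 1.053e-07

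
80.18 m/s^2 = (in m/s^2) 80.18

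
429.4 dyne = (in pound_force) 0.0009653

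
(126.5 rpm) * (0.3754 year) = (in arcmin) 5.391e+11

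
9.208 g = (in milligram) 9208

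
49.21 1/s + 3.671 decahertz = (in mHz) 8.592e+04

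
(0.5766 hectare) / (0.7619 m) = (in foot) 2.483e+04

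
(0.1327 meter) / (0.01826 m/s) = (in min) 0.1211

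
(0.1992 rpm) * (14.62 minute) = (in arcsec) 3.774e+06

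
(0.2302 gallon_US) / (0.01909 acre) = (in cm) 0.001128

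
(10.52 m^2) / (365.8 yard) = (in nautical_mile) 1.698e-05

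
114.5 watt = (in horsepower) 0.1535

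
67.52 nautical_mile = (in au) 8.359e-07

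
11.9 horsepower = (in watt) 8874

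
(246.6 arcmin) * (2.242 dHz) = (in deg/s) 0.9215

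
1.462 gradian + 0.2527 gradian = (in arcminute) 92.59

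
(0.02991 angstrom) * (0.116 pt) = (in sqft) 1.317e-15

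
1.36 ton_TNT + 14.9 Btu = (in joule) 5.69e+09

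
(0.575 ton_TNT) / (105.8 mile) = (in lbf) 3176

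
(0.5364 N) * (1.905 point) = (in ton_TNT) 8.616e-14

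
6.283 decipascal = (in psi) 9.113e-05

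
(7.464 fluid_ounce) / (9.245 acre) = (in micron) 0.0059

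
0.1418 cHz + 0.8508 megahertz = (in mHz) 8.508e+08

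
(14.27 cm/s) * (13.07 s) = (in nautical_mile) 0.001007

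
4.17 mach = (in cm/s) 1.42e+05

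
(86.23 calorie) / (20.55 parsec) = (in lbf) 1.279e-16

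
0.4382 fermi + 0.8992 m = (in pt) 2549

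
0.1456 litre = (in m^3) 0.0001456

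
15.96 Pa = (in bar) 0.0001596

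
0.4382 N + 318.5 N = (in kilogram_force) 32.52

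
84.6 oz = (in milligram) 2.398e+06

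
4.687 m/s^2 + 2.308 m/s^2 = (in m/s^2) 6.995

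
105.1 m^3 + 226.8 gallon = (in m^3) 106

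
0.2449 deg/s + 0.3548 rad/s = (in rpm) 3.429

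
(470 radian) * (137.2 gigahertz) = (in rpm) 6.158e+14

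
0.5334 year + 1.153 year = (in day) 615.5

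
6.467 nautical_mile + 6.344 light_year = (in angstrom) 6.002e+26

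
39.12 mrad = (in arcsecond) 8069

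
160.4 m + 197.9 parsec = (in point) 1.731e+22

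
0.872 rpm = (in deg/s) 5.232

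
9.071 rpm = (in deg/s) 54.43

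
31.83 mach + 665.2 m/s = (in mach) 33.78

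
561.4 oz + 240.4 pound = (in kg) 125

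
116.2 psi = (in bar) 8.012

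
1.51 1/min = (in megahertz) 2.517e-08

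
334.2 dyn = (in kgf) 0.0003408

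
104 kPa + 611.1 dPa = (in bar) 1.041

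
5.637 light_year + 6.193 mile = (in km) 5.333e+13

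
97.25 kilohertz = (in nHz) 9.725e+13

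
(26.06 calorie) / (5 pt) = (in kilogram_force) 6303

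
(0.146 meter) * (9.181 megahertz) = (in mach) 3937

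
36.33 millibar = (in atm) 0.03585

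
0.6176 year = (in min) 3.246e+05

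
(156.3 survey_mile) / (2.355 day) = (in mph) 2.765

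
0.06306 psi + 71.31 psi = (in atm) 4.857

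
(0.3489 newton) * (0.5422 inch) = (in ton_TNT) 1.148e-12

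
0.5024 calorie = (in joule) 2.102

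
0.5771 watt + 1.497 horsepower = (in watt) 1117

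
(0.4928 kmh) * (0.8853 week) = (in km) 73.29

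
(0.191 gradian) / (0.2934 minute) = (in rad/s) 0.0001704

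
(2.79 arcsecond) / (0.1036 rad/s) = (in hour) 3.627e-08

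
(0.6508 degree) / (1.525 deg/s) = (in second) 0.4268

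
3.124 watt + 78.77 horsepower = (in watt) 5.874e+04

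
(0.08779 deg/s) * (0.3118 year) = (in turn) 2398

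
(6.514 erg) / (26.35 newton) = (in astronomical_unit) 1.653e-19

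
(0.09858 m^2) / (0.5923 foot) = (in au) 3.65e-12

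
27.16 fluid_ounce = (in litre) 0.8032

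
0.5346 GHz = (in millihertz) 5.346e+11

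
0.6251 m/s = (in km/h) 2.25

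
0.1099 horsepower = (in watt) 81.95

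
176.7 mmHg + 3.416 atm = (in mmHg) 2773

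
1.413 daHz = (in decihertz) 141.3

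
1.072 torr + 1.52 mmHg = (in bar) 0.003456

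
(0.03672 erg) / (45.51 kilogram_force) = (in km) 8.228e-15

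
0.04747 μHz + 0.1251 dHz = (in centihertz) 1.251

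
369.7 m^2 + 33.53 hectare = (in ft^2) 3.613e+06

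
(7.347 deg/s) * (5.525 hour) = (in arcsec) 5.261e+08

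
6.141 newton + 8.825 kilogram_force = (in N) 92.68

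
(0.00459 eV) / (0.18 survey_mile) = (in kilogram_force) 2.589e-25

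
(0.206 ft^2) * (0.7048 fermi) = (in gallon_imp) 2.967e-15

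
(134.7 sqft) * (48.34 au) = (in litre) 9.05e+16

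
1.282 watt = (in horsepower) 0.001719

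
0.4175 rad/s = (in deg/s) 23.92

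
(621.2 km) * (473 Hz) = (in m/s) 2.938e+08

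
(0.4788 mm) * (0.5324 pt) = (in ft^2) 9.68e-07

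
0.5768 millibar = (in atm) 0.0005693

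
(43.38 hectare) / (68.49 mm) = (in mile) 3936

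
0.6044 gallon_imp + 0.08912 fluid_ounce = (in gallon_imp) 0.605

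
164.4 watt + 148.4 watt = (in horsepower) 0.4195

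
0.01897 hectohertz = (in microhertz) 1.897e+06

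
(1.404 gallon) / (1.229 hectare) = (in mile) 2.687e-10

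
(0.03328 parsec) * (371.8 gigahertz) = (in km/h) 1.375e+27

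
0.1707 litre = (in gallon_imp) 0.03755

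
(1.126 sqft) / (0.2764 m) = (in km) 0.0003785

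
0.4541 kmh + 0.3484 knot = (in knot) 0.5936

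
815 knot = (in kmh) 1509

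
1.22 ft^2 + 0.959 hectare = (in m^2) 9590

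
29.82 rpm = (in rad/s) 3.123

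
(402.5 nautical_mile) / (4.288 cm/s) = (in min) 2.897e+05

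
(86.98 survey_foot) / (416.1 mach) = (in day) 2.166e-09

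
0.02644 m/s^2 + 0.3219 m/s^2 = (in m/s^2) 0.3483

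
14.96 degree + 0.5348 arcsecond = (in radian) 0.2611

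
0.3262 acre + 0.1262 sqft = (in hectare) 0.132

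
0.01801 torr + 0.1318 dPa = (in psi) 0.0003502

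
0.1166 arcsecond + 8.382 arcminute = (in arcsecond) 503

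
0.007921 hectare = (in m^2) 79.21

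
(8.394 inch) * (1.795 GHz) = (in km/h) 1.378e+09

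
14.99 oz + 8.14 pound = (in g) 4117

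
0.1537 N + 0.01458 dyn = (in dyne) 1.537e+04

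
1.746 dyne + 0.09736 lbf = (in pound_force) 0.09736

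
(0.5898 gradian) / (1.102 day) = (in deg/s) 5.575e-06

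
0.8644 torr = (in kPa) 0.1152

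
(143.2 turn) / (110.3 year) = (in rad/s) 2.587e-07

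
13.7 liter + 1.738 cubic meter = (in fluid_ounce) 5.923e+04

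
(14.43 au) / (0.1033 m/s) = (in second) 2.09e+13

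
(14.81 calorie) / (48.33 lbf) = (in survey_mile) 0.0001791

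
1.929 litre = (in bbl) 0.01213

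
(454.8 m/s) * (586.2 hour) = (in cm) 9.598e+10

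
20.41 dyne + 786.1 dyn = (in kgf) 0.0008224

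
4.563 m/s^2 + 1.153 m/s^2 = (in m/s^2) 5.716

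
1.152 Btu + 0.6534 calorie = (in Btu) 1.155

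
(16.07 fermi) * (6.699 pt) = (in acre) 9.384e-21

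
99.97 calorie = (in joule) 418.3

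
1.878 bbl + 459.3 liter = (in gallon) 200.2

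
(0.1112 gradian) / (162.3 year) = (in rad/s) 3.413e-13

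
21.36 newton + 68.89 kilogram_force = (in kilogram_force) 71.07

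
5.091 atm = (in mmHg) 3869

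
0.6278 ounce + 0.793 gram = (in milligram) 1.859e+04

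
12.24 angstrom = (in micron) 0.001224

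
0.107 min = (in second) 6.42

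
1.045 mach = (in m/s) 355.8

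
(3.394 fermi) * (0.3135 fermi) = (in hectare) 1.064e-34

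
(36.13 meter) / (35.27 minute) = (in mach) 5.014e-05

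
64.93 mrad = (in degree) 3.72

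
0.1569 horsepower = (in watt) 117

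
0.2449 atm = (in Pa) 2.481e+04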